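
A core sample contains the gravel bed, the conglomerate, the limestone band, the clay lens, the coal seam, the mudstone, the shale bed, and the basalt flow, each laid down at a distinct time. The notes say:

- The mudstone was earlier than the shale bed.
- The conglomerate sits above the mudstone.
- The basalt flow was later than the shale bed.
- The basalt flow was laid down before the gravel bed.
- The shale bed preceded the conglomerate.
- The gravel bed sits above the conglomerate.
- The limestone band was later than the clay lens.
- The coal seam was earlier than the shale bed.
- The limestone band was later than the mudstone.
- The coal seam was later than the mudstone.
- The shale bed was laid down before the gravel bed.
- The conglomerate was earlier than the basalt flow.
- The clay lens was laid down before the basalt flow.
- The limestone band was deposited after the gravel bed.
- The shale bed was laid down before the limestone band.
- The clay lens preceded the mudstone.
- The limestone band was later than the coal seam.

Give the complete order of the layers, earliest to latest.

the clay lens, the mudstone, the coal seam, the shale bed, the conglomerate, the basalt flow, the gravel bed, the limestone band

The constraints fix every adjacent pair, so only one ordering works:
the clay lens → the mudstone → the coal seam → the shale bed → the conglomerate → the basalt flow → the gravel bed → the limestone band.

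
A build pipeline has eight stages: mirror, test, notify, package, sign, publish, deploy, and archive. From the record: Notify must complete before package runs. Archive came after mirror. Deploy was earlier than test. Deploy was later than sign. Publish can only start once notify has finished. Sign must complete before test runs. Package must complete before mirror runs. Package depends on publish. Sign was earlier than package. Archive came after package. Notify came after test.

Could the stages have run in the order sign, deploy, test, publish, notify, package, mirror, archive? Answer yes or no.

The constraints require notify before publish, but in the proposed sequence publish appears ahead of notify. That one violation is enough.

no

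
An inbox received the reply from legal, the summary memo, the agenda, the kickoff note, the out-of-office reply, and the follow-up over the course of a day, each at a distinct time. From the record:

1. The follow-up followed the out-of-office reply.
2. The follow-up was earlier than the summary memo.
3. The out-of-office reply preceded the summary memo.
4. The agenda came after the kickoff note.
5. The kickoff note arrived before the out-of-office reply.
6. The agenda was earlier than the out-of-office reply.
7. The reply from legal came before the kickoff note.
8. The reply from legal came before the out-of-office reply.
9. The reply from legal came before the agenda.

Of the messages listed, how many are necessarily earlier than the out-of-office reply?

Directly stated before the out-of-office reply: the agenda, the kickoff note, and the reply from legal.
That's the agenda, the kickoff note, and the reply from legal — 3 in all.

3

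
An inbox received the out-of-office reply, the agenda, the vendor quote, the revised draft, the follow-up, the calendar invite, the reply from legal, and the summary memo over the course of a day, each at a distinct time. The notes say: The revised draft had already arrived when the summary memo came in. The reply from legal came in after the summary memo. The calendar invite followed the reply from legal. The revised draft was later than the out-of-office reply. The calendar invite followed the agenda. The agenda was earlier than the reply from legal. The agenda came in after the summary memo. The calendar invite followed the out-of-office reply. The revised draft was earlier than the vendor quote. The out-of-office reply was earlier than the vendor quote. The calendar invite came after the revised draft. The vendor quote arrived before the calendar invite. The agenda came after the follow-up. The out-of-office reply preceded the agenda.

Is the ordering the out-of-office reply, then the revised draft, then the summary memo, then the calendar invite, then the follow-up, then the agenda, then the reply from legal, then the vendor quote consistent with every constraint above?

no

The constraints require the reply from legal before the calendar invite, but in the proposed sequence the calendar invite appears ahead of the reply from legal. That one violation is enough.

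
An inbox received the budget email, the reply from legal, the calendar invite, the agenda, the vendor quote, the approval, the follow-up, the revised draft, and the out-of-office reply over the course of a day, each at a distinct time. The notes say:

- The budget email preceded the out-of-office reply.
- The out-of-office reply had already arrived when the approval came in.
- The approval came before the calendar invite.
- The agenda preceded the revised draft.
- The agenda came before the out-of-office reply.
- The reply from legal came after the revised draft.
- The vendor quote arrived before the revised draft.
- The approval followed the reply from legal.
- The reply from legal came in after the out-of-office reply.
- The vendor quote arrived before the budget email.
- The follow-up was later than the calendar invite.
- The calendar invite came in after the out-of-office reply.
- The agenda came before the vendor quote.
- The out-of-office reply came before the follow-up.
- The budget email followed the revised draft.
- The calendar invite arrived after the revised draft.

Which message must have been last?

Every other message has a chain of constraints placing it before the follow-up, so the follow-up is last.

the follow-up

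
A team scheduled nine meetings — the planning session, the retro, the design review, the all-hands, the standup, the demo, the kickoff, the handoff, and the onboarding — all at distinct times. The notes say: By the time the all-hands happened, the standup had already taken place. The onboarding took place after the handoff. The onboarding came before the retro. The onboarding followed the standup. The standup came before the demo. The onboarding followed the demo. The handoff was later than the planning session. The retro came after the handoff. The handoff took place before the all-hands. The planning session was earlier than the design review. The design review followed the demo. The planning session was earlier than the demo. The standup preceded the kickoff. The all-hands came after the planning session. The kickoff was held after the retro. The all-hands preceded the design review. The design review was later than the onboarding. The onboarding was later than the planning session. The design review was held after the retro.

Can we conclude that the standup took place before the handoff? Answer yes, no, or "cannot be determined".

No chain of stated constraints runs from the standup to the handoff, and none runs from the handoff to the standup either.
So the relative order of the standup and the handoff is not fixed by the given facts.

cannot be determined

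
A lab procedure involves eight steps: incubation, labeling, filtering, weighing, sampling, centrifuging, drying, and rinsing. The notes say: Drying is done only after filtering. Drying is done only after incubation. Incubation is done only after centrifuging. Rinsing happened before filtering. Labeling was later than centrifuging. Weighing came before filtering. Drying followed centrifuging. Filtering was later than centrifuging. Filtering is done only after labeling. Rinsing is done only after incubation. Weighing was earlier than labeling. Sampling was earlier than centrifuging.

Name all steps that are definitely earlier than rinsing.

centrifuging, incubation, sampling

Directly stated before rinsing: incubation.
Centrifuging reaches rinsing via centrifuging → incubation → rinsing.
Sampling reaches rinsing via sampling → centrifuging → incubation → rinsing.
No chain forces weighing (or any of the others) ahead of rinsing.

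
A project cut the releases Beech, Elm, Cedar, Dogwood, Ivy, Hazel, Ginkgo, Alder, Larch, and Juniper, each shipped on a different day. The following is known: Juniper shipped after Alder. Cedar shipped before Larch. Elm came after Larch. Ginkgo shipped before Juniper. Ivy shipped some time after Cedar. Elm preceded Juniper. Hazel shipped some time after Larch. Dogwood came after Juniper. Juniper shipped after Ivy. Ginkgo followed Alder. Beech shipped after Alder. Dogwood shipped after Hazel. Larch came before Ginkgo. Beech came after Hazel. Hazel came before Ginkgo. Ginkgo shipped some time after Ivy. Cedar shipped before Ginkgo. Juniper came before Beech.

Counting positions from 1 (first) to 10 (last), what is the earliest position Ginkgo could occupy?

6

Alder, Cedar, Hazel, Ivy, and Larch must all come before Ginkgo — 5 forced predecessors.
Nothing else is forced ahead of Ginkgo, so its earliest slot is position 5 + 1 = 6.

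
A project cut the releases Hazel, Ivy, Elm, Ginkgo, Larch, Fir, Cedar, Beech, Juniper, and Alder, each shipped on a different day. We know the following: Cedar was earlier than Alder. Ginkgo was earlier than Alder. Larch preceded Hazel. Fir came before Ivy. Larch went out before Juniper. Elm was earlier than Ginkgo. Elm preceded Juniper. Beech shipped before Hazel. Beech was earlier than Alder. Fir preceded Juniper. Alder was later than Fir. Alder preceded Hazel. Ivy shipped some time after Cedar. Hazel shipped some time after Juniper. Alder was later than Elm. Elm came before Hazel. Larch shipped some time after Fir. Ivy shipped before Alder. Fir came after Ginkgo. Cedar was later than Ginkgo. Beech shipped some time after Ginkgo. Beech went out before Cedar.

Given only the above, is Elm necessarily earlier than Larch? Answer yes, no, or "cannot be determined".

Chain the constraints: Elm → Ginkgo → Fir → Larch. Each link is directly stated, so Elm comes before Larch.

yes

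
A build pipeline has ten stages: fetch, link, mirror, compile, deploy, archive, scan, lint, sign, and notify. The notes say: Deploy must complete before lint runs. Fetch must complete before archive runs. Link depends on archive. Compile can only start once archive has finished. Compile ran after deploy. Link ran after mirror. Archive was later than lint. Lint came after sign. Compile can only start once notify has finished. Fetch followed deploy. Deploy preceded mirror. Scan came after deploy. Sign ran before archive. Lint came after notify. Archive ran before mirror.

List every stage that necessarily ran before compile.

Directly stated before compile: archive, deploy, and notify.
Fetch reaches compile via fetch → archive → compile.
Lint reaches compile via lint → archive → compile.
Sign reaches compile via sign → archive → compile.
No chain forces mirror (or any of the others) ahead of compile.

archive, deploy, fetch, lint, notify, sign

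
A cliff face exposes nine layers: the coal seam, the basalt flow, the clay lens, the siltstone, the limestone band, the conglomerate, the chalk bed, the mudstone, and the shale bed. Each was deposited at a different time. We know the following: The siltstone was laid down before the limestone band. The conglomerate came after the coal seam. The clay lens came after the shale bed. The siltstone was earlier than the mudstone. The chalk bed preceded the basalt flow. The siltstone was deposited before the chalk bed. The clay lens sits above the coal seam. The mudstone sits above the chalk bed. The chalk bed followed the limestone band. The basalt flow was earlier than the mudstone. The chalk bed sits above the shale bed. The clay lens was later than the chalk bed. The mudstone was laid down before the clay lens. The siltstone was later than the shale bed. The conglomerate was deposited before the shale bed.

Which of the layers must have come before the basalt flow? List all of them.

the chalk bed, the coal seam, the conglomerate, the limestone band, the shale bed, the siltstone

Directly stated before the basalt flow: the chalk bed.
The coal seam reaches the basalt flow via the coal seam → the conglomerate → the shale bed → the chalk bed → the basalt flow.
The conglomerate reaches the basalt flow via the conglomerate → the shale bed → the chalk bed → the basalt flow.
The limestone band reaches the basalt flow via the limestone band → the chalk bed → the basalt flow.
Likewise the shale bed and the siltstone each reach the basalt flow by chaining the stated constraints.
No chain forces the clay lens (or any of the others) ahead of the basalt flow.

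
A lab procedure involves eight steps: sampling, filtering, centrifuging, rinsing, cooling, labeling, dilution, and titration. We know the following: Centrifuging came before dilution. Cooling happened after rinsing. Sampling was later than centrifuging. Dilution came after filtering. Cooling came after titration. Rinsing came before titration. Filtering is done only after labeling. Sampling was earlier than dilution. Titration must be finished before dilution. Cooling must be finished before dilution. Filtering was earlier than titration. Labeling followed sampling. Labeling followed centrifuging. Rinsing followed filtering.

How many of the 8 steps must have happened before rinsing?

Directly stated before rinsing: filtering.
Centrifuging reaches rinsing via centrifuging → labeling → filtering → rinsing.
Labeling reaches rinsing via labeling → filtering → rinsing.
Sampling reaches rinsing via sampling → labeling → filtering → rinsing.
No chain forces titration (or any of the others) ahead of rinsing.
That's centrifuging, filtering, labeling, and sampling — 4 in all.

4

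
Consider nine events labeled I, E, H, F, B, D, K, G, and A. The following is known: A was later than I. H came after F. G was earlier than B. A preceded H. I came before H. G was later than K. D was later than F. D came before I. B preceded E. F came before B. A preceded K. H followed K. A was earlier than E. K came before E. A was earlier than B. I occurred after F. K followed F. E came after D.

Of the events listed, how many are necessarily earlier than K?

Directly stated before K: A and F.
D reaches K via D → I → A → K.
I reaches K via I → A → K.
No chain forces G (or any of the others) ahead of K.
That's A, D, F, and I — 4 in all.

4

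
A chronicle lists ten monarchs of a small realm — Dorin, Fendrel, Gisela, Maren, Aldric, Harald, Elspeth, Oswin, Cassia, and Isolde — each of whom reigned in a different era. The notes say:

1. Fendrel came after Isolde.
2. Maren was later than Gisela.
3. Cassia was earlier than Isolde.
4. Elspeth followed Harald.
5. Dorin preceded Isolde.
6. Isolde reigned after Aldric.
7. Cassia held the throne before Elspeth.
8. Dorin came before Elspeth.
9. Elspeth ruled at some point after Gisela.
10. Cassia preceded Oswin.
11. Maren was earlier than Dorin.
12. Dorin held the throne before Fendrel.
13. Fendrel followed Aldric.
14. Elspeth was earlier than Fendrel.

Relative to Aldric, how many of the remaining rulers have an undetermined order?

7

Forced after Aldric: Fendrel and Isolde.
That leaves Cassia, Dorin, Elspeth, Gisela, Harald, Maren, and Oswin with no forced order relative to Aldric — 7.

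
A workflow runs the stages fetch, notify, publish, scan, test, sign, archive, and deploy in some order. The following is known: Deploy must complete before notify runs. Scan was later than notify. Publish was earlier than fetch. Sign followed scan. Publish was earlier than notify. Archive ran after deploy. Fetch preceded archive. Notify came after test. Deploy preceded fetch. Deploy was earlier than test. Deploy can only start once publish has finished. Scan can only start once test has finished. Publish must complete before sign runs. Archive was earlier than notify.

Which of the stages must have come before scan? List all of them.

Directly stated before scan: notify and test.
Archive reaches scan via archive → notify → scan.
Deploy reaches scan via deploy → notify → scan.
Fetch reaches scan via fetch → archive → notify → scan.
Likewise publish reaches scan by chaining the stated constraints.

archive, deploy, fetch, notify, publish, test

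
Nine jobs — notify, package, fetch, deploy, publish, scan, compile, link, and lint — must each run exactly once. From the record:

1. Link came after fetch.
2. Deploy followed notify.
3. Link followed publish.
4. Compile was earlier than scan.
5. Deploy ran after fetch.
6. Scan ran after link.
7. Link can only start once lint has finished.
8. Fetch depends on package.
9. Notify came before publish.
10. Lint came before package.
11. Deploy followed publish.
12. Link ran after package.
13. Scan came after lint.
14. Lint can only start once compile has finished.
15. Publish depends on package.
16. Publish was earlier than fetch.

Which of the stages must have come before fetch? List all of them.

Directly stated before fetch: package and publish.
Compile reaches fetch via compile → lint → package → fetch.
Lint reaches fetch via lint → package → fetch.
Notify reaches fetch via notify → publish → fetch.
No chain forces scan (or any of the others) ahead of fetch.

compile, lint, notify, package, publish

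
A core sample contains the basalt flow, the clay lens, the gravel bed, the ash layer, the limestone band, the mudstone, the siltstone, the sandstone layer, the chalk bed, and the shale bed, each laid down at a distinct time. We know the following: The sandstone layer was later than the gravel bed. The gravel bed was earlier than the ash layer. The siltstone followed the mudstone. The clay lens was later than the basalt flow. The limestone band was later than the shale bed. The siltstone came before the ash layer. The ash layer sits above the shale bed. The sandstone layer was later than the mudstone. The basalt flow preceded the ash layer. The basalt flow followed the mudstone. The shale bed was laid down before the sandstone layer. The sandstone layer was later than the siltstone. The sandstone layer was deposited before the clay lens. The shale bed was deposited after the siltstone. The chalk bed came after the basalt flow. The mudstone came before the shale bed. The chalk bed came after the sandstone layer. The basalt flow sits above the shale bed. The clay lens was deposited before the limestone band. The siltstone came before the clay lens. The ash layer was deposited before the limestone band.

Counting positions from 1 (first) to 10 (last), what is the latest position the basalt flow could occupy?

The basalt flow must come before the ash layer, the chalk bed, the clay lens, and the limestone band — 4 layers forced after it.
Everything else can be placed before the basalt flow in some valid order, so the basalt flow can sit as late as position 10 − 4 = 6.

6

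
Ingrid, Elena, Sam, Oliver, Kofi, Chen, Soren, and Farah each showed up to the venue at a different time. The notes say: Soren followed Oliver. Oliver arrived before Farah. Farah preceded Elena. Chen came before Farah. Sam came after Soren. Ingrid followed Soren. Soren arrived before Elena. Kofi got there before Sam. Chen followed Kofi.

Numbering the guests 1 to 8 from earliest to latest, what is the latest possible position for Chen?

Chen must come before Elena and Farah — 2 guests forced after them.
Everything else can be placed before Chen in some valid order, so Chen can sit as late as position 8 − 2 = 6.

6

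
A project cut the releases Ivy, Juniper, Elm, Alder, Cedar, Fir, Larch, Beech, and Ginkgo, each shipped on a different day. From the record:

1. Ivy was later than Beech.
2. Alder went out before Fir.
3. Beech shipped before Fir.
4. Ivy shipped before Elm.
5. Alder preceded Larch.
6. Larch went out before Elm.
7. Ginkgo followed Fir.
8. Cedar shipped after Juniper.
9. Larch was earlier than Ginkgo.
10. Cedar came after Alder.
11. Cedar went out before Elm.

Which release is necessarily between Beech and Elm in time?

Ivy

Tracing the constraints gives Beech → Ivy → Elm, so Ivy sits after Beech and before Elm.
No other release is forced both after Beech and before Elm.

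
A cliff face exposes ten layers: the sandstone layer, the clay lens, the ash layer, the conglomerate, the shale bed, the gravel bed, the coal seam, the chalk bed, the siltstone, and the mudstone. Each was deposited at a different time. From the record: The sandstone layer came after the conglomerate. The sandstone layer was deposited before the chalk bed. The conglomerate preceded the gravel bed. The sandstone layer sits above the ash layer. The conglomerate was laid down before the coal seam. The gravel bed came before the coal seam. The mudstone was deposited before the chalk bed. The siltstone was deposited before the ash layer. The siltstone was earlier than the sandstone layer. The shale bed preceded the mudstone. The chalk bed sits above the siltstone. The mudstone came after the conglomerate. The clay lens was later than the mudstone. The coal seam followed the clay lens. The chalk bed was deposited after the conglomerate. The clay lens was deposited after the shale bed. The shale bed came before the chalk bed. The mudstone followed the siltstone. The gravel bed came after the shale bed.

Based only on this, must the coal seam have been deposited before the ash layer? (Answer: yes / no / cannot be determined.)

cannot be determined

No chain of stated constraints runs from the coal seam to the ash layer, and none runs from the ash layer to the coal seam either.
So the relative order of the coal seam and the ash layer is not fixed by the given facts.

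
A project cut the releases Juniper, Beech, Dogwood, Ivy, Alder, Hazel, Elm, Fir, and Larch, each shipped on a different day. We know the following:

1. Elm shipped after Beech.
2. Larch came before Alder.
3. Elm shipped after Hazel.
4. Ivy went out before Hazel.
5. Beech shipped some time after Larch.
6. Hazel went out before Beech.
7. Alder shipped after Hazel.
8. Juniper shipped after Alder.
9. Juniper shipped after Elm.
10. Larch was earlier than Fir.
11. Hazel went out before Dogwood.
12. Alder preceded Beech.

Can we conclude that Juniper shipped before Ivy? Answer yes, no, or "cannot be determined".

no

Tracing the constraints gives Ivy → Hazel → Alder → Juniper, so Ivy must come before Juniper.
That means Juniper cannot be before Ivy.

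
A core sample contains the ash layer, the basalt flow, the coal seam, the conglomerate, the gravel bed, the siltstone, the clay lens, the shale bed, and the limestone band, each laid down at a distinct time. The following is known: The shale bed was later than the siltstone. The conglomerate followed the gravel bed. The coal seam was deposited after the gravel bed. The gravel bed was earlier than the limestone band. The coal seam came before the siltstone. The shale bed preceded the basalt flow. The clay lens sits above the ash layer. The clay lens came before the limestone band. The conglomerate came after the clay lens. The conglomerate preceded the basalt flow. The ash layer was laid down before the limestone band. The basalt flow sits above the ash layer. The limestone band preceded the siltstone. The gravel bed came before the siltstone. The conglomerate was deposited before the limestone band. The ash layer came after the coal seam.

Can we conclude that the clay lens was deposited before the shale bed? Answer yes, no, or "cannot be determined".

yes

Chain the constraints: the clay lens → the limestone band → the siltstone → the shale bed. Each link is directly stated, so the clay lens comes before the shale bed.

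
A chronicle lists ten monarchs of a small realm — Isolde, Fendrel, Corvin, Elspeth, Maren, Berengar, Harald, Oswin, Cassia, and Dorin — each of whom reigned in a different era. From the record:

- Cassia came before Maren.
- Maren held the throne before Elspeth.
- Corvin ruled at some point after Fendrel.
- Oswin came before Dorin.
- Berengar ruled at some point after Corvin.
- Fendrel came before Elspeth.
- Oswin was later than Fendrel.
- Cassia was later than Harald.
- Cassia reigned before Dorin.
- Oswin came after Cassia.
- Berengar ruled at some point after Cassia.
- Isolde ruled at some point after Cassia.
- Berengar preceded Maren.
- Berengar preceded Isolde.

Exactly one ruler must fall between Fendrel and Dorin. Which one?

Oswin

Tracing the constraints gives Fendrel → Oswin → Dorin, so Oswin sits after Fendrel and before Dorin.
No other ruler is forced both after Fendrel and before Dorin.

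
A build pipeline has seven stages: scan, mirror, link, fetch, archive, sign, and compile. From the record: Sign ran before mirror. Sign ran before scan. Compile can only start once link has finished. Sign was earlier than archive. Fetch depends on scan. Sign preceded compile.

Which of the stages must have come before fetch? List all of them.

Directly stated before fetch: scan.
Sign reaches fetch via sign → scan → fetch.

scan, sign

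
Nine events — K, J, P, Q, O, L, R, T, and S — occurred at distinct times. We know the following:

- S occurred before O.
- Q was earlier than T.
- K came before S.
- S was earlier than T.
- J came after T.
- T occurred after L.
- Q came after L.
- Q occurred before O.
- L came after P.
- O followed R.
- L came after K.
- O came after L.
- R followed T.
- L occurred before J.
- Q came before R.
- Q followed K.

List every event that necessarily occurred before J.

Directly stated before J: L and T.
K reaches J via K → L → J.
P reaches J via P → L → J.
Q reaches J via Q → T → J.
Likewise S reaches J by chaining the stated constraints.
No chain forces O (or any of the others) ahead of J.

K, L, P, Q, S, T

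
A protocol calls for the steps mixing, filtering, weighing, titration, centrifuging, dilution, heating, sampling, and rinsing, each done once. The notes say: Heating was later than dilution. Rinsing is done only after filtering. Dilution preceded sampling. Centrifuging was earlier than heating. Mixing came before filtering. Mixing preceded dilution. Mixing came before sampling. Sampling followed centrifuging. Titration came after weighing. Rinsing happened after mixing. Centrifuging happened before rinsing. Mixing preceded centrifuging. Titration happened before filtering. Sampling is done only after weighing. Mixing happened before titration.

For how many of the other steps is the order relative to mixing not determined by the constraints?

Forced after mixing: centrifuging, dilution, filtering, heating, rinsing, sampling, and titration.
That leaves weighing with no forced order relative to mixing — 1.

1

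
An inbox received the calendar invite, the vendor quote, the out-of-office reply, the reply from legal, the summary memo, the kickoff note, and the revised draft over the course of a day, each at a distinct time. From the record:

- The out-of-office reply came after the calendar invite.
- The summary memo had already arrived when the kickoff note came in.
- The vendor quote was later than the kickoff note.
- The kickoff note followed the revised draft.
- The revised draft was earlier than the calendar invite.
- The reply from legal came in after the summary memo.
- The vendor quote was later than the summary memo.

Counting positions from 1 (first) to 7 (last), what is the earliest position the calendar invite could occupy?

2

The revised draft must come before the calendar invite — 1 forced predecessor.
Nothing else is forced ahead of the calendar invite, so its earliest slot is position 1 + 1 = 2.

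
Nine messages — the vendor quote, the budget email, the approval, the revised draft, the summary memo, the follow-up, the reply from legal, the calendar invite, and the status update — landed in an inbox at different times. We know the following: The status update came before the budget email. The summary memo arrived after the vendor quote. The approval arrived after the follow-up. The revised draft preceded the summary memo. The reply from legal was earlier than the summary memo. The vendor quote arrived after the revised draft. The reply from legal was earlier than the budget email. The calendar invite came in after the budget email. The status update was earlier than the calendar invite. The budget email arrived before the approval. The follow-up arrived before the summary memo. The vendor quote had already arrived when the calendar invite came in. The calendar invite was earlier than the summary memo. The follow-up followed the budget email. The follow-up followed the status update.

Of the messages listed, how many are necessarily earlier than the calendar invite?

Directly stated before the calendar invite: the budget email, the status update, and the vendor quote.
The reply from legal reaches the calendar invite via the reply from legal → the budget email → the calendar invite.
The revised draft reaches the calendar invite via the revised draft → the vendor quote → the calendar invite.
No chain forces the summary memo (or any of the others) ahead of the calendar invite.
That's the budget email, the reply from legal, the revised draft, the status update, and the vendor quote — 5 in all.

5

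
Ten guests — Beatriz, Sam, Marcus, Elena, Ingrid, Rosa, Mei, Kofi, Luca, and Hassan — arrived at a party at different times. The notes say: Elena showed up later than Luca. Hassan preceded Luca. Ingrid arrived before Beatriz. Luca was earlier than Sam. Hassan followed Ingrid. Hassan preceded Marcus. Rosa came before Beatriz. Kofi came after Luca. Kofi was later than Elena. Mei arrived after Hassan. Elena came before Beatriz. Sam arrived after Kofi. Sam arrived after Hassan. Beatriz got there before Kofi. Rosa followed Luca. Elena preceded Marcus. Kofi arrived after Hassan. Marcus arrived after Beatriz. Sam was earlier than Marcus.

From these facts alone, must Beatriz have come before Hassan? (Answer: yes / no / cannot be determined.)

Tracing the constraints gives Hassan → Luca → Rosa → Beatriz, so Hassan must come before Beatriz.
That means Beatriz cannot be before Hassan.

no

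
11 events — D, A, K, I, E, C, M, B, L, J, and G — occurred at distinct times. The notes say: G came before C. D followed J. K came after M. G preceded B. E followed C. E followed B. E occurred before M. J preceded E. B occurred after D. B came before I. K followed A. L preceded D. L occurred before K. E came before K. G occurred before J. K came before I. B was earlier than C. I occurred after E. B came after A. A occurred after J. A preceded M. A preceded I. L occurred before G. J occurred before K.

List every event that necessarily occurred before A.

Directly stated before A: J.
G reaches A via G → J → A.
L reaches A via L → G → J → A.
No chain forces B (or any of the others) ahead of A.

G, J, L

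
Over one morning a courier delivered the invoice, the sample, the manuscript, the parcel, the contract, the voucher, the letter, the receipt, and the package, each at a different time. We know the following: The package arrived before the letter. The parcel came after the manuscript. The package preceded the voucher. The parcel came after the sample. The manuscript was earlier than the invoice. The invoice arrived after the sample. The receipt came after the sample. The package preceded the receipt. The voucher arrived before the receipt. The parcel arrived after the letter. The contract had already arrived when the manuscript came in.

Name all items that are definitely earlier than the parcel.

the contract, the letter, the manuscript, the package, the sample

Directly stated before the parcel: the letter, the manuscript, and the sample.
The contract reaches the parcel via the contract → the manuscript → the parcel.
The package reaches the parcel via the package → the letter → the parcel.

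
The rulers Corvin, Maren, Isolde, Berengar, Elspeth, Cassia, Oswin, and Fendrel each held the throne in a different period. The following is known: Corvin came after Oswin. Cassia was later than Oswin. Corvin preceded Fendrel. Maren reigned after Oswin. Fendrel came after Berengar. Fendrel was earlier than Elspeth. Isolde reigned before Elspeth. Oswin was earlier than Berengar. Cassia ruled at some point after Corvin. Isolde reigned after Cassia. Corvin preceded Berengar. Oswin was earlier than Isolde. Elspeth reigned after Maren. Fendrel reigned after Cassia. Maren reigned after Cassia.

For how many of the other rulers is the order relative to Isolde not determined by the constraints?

3

Forced before Isolde: Cassia, Corvin, and Oswin; forced after Isolde: Elspeth.
That leaves Berengar, Fendrel, and Maren with no forced order relative to Isolde — 3.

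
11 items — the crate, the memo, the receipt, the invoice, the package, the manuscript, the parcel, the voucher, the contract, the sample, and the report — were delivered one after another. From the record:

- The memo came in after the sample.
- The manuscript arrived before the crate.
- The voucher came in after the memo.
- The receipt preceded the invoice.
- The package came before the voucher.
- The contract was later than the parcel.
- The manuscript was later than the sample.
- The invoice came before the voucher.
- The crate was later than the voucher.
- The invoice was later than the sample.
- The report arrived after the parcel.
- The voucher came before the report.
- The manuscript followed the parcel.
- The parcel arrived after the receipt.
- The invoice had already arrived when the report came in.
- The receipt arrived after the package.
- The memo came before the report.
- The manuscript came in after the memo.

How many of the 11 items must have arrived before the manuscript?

5

Directly stated before the manuscript: the memo, the parcel, and the sample.
The package reaches the manuscript via the package → the receipt → the parcel → the manuscript.
The receipt reaches the manuscript via the receipt → the parcel → the manuscript.
No chain forces the voucher (or any of the others) ahead of the manuscript.
That's the memo, the package, the parcel, the receipt, and the sample — 5 in all.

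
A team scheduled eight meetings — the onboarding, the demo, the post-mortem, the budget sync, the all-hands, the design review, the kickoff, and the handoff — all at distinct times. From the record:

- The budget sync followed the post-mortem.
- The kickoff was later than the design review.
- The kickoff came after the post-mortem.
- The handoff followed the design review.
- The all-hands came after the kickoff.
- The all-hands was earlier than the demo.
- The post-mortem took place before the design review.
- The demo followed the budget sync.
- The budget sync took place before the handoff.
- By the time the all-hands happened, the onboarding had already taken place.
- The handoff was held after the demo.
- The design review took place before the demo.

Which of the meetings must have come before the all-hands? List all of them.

Directly stated before the all-hands: the kickoff and the onboarding.
The design review reaches the all-hands via the design review → the kickoff → the all-hands.
The post-mortem reaches the all-hands via the post-mortem → the kickoff → the all-hands.

the design review, the kickoff, the onboarding, the post-mortem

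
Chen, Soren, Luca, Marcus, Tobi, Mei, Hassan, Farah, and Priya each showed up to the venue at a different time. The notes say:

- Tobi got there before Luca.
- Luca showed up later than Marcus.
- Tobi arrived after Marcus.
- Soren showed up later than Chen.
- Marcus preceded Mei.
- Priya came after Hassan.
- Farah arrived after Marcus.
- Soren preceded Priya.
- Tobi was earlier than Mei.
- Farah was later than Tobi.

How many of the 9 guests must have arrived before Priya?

3

Directly stated before Priya: Hassan and Soren.
Chen reaches Priya via Chen → Soren → Priya.
No chain forces Farah (or any of the others) ahead of Priya.
That's Chen, Hassan, and Soren — 3 in all.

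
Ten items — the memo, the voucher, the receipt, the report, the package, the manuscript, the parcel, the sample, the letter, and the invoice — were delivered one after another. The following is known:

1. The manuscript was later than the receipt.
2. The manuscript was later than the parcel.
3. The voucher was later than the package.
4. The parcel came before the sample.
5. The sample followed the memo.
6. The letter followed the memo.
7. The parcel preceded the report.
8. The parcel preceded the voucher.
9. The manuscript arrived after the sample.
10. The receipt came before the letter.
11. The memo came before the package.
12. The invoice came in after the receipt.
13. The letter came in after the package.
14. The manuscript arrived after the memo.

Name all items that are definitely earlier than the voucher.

Directly stated before the voucher: the package and the parcel.
The memo reaches the voucher via the memo → the package → the voucher.
No chain forces the invoice (or any of the others) ahead of the voucher.

the memo, the package, the parcel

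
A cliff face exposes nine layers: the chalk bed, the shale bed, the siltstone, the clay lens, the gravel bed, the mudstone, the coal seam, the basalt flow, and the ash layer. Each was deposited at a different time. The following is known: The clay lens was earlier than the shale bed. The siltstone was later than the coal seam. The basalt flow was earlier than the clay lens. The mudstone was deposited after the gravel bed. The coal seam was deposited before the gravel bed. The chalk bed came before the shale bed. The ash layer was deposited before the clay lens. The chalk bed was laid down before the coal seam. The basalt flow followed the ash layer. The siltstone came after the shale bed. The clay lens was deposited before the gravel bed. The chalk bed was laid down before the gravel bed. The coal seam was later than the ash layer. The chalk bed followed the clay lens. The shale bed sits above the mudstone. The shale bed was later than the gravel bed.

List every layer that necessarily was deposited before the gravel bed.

the ash layer, the basalt flow, the chalk bed, the clay lens, the coal seam

Directly stated before the gravel bed: the chalk bed, the clay lens, and the coal seam.
The ash layer reaches the gravel bed via the ash layer → the clay lens → the gravel bed.
The basalt flow reaches the gravel bed via the basalt flow → the clay lens → the gravel bed.
No chain forces the shale bed (or any of the others) ahead of the gravel bed.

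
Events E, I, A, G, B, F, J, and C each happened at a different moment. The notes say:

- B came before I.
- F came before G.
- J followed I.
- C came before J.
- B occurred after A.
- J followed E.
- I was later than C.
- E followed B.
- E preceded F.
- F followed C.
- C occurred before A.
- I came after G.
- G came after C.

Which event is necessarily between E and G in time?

F

Tracing the constraints gives E → F → G, so F sits after E and before G.
No other event is forced both after E and before G.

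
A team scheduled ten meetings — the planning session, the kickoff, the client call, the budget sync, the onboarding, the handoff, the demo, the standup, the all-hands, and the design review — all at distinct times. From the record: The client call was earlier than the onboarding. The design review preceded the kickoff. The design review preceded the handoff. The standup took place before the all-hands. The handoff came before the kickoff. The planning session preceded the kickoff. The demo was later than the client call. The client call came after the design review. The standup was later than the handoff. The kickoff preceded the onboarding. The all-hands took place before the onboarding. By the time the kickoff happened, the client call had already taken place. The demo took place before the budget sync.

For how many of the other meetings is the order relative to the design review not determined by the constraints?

1

Forced after the design review: the all-hands, the budget sync, the client call, the demo, the handoff, the kickoff, the onboarding, and the standup.
That leaves the planning session with no forced order relative to the design review — 1.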